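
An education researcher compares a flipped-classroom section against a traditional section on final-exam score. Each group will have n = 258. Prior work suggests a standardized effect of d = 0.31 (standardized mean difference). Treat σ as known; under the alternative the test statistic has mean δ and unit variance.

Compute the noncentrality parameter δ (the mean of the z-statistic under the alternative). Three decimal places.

The noncentrality parameter scales effect size by the design's sample-size factor: δ = d·√(n/2) = 0.31 × √(258/2) = 3.5209

δ ≈ 3.521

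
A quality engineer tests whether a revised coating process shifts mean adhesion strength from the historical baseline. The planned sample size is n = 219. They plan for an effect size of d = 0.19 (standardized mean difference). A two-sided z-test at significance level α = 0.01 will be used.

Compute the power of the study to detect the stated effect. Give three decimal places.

Power ≈ 0.593

Noncentrality parameter: δ = d·√n = 0.19 × √219 = 2.8117
Two-sided α = 0.01 → critical value z_{0.005} = 2.576.
Power = Φ(δ − 2.576) + Φ(−δ − 2.576) = Φ(0.236) + Φ(-5.388) = 0.5933 + 0.0000 = 0.5933.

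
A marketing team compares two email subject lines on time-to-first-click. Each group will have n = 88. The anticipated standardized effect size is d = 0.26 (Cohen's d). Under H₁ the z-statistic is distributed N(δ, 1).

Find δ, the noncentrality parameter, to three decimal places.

δ = d·√(n/2) = 0.26 × √(88/2) = 1.7246

δ ≈ 1.725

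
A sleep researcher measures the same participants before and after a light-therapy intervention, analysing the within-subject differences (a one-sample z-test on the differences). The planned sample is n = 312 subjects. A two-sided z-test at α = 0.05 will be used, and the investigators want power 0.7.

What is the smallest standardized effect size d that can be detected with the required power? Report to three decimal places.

Required noncentrality: δ = z_{0.025} + z_{0.30} = 1.960 + 0.524 = 2.484.
(Lower-tail contribution to power is negligible for δ > 0.)
δ = d·√n ⇒ d = δ/√n = 2.484/√312 = 0.1406.

d ≈ 0.141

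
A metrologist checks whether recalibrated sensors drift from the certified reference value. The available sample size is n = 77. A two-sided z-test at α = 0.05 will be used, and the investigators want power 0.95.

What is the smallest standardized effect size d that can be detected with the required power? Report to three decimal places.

d ≈ 0.411

Required noncentrality: δ = z_{0.025} + z_{0.05} = 1.960 + 1.645 = 3.605.
(The second rejection-region term Φ(−δ − z_{α/2}) is negligible and dropped.)
δ = d·√n ⇒ d = δ/√n = 3.605/√77 = 0.4108.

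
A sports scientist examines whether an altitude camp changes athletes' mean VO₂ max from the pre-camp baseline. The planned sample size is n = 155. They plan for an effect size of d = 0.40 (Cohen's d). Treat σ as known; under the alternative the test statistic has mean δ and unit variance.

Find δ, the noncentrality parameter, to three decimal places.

δ = d·√n = 0.40 × √155 = 4.9800

δ ≈ 4.980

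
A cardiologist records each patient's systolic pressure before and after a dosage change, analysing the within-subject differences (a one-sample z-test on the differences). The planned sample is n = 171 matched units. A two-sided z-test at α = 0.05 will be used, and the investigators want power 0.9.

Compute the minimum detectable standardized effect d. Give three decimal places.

d ≈ 0.248

Required noncentrality: δ = z_{0.025} + z_{0.10} = 1.960 + 1.282 = 3.242.
(The second rejection-region term Φ(−δ − z_{α/2}) is negligible and dropped.)
δ = d·√n ⇒ d = δ/√n = 3.242/√171 = 0.2479.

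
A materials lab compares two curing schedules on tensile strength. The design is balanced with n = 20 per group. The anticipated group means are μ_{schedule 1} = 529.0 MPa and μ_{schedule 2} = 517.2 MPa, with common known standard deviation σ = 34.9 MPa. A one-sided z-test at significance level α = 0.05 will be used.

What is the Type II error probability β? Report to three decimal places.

β ≈ 0.718

Standardized effect: d = |μ_{schedule 1} − μ_{schedule 2}| / σ = |529.0 − 517.2| / 34.9 = 0.3381
Noncentrality parameter: δ = d·√(n/2) = 0.3381 × √(20/2) = 1.0692
One-sided α = 0.05 → critical value z_{0.05} = 1.645.
Power = P(Z > 1.645 − δ) = Φ(-0.576) = 0.2824.
Type II error: β = 1 − power = 1 − 0.2824 = 0.7176.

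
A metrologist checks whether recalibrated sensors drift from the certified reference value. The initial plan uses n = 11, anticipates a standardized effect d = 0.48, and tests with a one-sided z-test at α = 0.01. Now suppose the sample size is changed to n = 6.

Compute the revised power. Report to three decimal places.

With n = 6: δ = d·√n = 0.48 × √6 = 1.1758. Critical value z_{0.01} = 2.326.
Revised power = P(Z > 2.326 − δ) = Φ(-1.151) = 0.1249.

Power ≈ 0.125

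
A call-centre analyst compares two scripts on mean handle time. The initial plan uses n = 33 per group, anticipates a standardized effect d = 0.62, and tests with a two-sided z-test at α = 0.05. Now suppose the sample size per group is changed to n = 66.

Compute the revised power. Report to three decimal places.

With n = 66 per group: δ = d·√(n/2) = 0.62 × √(66/2) = 3.5616. Critical value z_{0.025} = 1.960.
Revised power = Φ(δ − 1.960) + Φ(−δ − 1.960) = Φ(1.602) + Φ(-5.522) = 0.9454 + 0.0000 = 0.9454.

Power ≈ 0.945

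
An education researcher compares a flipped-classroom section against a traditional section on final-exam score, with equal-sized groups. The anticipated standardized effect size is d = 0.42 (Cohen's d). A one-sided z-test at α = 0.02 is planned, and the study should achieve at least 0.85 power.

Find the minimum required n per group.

For power 0.85 need Φ(δ − z_{0.02}) = 0.85, so δ = z_{0.02} + z_{0.15} = 2.054 + 1.036 = 3.090.
δ = d·√(n/2) ⇒ n = 2(δ/d)² = 2 × (3.090 / 0.42)² = 108.27.
Rounding up, n = 109 per group.

n = 109 per group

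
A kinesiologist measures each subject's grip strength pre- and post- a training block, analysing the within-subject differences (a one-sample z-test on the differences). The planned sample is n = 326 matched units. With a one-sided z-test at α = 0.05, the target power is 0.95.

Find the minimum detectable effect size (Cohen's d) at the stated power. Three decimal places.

Need Φ(δ − 1.645) = 0.95, so δ = 1.645 + 1.645 = 3.290.
δ = d·√n ⇒ d = δ/√n = 3.290/√326 = 0.1822.

d ≈ 0.182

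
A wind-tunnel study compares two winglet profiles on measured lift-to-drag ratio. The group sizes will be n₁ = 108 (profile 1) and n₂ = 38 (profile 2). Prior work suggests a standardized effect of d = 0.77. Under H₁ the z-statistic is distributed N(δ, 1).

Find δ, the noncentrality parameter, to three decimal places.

δ ≈ 4.082

The noncentrality parameter scales effect size by the design's sample-size factor: δ = d / √(1/n₁ + 1/n₂) = 0.77 / √(1/108 + 1/38) = 4.0824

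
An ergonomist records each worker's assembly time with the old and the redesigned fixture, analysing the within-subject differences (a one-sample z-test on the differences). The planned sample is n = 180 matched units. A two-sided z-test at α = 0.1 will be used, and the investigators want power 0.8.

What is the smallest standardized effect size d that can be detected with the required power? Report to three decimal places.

Need Φ(δ − 1.645) = 0.8, so δ = 1.645 + 0.842 = 2.486.
(Lower-tail contribution to power is negligible for δ > 0.)
δ = d·√n ⇒ d = δ/√n = 2.486/√180 = 0.1853.

d ≈ 0.185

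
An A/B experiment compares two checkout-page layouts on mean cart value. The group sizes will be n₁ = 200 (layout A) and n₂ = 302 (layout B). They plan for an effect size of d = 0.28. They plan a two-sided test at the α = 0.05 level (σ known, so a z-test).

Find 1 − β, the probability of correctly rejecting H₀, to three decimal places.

Noncentrality parameter: δ = d / √(1/n₁ + 1/n₂) = 0.28 / √(1/200 + 1/302) = 3.0713
Two-sided α = 0.05 → critical value z_{0.025} = 1.960.
Power = Φ(δ − 1.960) + Φ(−δ − 1.960) = Φ(1.111) + Φ(-5.031) = 0.8668 + 0.0000 = 0.8668.

Power ≈ 0.867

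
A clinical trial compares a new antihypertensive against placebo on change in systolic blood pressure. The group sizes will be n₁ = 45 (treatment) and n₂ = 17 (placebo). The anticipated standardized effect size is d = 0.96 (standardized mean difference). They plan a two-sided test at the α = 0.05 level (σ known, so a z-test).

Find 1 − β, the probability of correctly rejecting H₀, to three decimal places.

Noncentrality parameter: δ = d / √(1/n₁ + 1/n₂) = 0.96 / √(1/45 + 1/17) = 3.3721
Critical value for a two-sided test at α = 0.05: z_{α/2} = 1.960.
Power = Φ(δ − 1.960) + Φ(−δ − 1.960) = Φ(1.412) + Φ(-5.332) = 0.9211 + 0.0000 = 0.9211.

Power ≈ 0.921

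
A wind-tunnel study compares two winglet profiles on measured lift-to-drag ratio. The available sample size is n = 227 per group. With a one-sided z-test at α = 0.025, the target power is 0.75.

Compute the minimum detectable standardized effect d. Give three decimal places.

d ≈ 0.247

Need Φ(δ − 1.960) = 0.75, so δ = 1.960 + 0.674 = 2.634.
δ = d·√(n/2) ⇒ d = δ/√(n/2) = 2.634/√(227/2) = 0.2473.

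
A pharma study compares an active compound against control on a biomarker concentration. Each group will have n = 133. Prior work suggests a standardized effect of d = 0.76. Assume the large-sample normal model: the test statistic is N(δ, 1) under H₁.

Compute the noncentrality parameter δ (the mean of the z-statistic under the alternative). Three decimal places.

δ ≈ 6.198

The noncentrality parameter scales effect size by the design's sample-size factor: δ = d·√(n/2) = 0.76 × √(133/2) = 6.1976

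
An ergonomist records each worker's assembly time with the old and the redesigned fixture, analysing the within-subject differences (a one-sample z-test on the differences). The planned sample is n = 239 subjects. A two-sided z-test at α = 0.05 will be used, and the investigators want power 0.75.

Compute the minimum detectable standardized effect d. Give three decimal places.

Need Φ(δ − 1.960) = 0.75, so δ = 1.960 + 0.674 = 2.634.
(Lower-tail contribution to power is negligible for δ > 0.)
δ = d·√n ⇒ d = δ/√n = 2.634/√239 = 0.1704.

d ≈ 0.170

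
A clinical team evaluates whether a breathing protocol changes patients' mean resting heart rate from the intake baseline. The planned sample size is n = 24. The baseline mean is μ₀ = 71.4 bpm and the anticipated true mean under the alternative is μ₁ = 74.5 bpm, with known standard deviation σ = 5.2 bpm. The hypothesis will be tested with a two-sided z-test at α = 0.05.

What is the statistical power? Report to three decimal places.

Standardized effect: d = |μ₁ − μ₀| / σ = |74.5 − 71.4| / 5.2 = 0.5962
Noncentrality parameter: δ = d·√n = 0.5962 × √24 = 2.9205
Critical value for a two-sided test at α = 0.05: z_{α/2} = 1.960.
Power = Φ(δ − 1.960) + Φ(−δ − 1.960) = Φ(0.961) + Φ(-4.881) = 0.8316 + 0.0000 = 0.8316.

Power ≈ 0.832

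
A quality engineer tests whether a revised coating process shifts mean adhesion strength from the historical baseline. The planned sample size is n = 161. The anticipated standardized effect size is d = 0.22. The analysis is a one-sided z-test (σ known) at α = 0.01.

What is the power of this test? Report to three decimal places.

Noncentrality parameter: δ = d·√n = 0.22 × √161 = 2.7915
One-sided α = 0.01 → critical value z_{0.01} = 2.326.
Power = P(Z > 2.326 − δ) = Φ(0.465) = 0.6791.

Power ≈ 0.679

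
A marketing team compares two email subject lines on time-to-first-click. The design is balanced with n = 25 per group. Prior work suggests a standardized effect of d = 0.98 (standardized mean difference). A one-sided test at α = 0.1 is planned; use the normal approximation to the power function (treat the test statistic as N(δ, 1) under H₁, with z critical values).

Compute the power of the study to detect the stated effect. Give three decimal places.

Power ≈ 0.985

Noncentrality parameter: δ = d·√(n/2) = 0.98 × √(25/2) = 3.4648
Critical value for a one-sided test at α = 0.1: z_α = 1.282.
Power = Φ(δ − 1.282) = Φ(2.183) = 0.9855.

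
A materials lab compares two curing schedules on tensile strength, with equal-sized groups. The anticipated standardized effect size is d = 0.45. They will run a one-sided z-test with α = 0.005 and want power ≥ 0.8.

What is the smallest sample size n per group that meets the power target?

For power 0.8 need Φ(δ − z_{0.005}) = 0.8, so δ = z_{0.005} + z_{0.20} = 2.576 + 0.842 = 3.417.
δ = d·√(n/2) ⇒ n = 2(δ/d)² = 2 × (3.417 / 0.45)² = 115.35.
Rounding up, n = 116 per group.

n = 116 per group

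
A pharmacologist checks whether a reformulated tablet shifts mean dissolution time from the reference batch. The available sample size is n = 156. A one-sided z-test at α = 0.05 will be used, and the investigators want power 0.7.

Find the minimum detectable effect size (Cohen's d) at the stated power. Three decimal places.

Required noncentrality: δ = z_{0.05} + z_{0.30} = 1.645 + 0.524 = 2.169.
δ = d·√n ⇒ d = δ/√n = 2.169/√156 = 0.1737.

d ≈ 0.174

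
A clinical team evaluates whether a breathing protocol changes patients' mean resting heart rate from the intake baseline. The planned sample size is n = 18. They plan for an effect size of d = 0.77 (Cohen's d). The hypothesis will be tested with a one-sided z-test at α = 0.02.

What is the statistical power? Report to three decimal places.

Noncentrality parameter: δ = d·√n = 0.77 × √18 = 3.2668
Critical value for a one-sided test at α = 0.02: z_α = 2.054.
Power = P(Z > 2.054 − δ) = Φ(1.213) = 0.8875.

Power ≈ 0.887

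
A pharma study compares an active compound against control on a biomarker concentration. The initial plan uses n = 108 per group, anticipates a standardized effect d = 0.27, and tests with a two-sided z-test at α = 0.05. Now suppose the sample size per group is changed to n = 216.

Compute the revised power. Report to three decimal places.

With n = 216 per group: δ = d·√(n/2) = 0.27 × √(216/2) = 2.8059. Critical value z_{0.025} = 1.960.
Revised power = Φ(δ − 1.960) + Φ(−δ − 1.960) = Φ(0.846) + Φ(-4.766) = 0.8012 + 0.0000 = 0.8012.

Power ≈ 0.801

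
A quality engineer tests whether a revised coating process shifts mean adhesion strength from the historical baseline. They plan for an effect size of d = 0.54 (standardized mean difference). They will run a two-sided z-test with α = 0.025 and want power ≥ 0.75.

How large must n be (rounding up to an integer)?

n = 30

Set Φ(δ − 2.241) = 0.75; then δ − 2.241 = Φ⁻¹(0.75) = 0.674, giving δ = 2.916.
(The Φ(−δ − z_{α/2}) term is vanishingly small for δ > 0 and is dropped in the standard sample-size formula.)
δ = d·√n ⇒ n = (δ/d)² = (2.916 / 0.54)² = 29.16.
Round up to the next whole unit.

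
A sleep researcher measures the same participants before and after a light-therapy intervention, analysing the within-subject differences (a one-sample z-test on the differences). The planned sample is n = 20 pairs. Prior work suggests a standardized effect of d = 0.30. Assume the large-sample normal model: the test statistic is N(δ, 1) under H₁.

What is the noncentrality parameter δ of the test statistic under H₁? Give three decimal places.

The noncentrality parameter scales effect size by the design's sample-size factor: δ = d·√n = 0.30 × √20 = 1.3416

δ ≈ 1.342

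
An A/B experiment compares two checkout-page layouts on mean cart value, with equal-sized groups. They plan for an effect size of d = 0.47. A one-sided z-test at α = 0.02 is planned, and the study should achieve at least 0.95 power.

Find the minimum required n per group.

n = 124 per group

Set Φ(δ − 2.054) = 0.95; then δ − 2.054 = Φ⁻¹(0.95) = 1.645, giving δ = 3.699.
δ = d·√(n/2) ⇒ n = 2(δ/d)² = 2 × (3.699 / 0.47)² = 123.85.
Round up to the next whole unit.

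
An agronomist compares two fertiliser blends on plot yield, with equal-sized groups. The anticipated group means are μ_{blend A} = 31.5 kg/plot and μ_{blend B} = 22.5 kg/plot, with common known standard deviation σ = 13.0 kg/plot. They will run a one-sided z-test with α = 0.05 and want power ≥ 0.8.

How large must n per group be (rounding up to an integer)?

n = 26 per group

Standardized effect: d = |μ_{blend A} − μ_{blend B}| / σ = |31.5 − 22.5| / 13.0 = 0.6923
Set Φ(δ − 1.645) = 0.8; then δ − 1.645 = Φ⁻¹(0.8) = 0.842, giving δ = 2.486.
δ = d·√(n/2) ⇒ n = 2(δ/d)² = 2 × (2.486 / 0.6923)² = 25.80.
Round up to the next whole unit.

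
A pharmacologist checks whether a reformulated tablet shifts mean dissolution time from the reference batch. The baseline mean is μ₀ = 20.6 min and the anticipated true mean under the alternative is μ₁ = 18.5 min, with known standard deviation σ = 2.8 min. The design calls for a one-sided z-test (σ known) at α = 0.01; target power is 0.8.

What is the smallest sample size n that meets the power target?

Standardized effect: d = |μ₁ − μ₀| / σ = |18.5 − 20.6| / 2.8 = 0.7500
For power 0.8 need Φ(δ − z_{0.01}) = 0.8, so δ = z_{0.01} + z_{0.20} = 2.326 + 0.842 = 3.168.
δ = d·√n ⇒ n = (δ/d)² = (3.168 / 0.7500)² = 17.84.
Round up to the next whole unit.

n = 18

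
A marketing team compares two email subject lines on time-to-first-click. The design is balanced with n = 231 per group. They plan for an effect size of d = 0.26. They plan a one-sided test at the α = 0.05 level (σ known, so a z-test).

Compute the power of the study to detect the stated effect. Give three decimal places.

Power ≈ 0.875

Noncentrality parameter: δ = d·√(n/2) = 0.26 × √(231/2) = 2.7942
Critical value for a one-sided test at α = 0.05: z_α = 1.645.
Power = Φ(δ − 1.645) = Φ(1.149) = 0.8748.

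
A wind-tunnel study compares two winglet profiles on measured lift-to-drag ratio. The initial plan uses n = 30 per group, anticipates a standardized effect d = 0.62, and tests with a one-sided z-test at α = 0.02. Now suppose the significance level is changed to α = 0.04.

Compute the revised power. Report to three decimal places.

Power ≈ 0.742

δ = d·√(n/2) = 0.62 × √(30/2) = 2.4012 (unchanged). New critical value: z_{0.04} = 1.751.
Revised power = Φ(δ − 1.751) = Φ(0.651) = 0.7423.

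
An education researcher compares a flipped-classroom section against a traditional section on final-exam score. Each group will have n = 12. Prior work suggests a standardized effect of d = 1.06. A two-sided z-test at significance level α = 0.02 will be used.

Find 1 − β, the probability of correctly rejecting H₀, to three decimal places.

Power ≈ 0.606

Noncentrality parameter: δ = d·√(n/2) = 1.06 × √(12/2) = 2.5965
Critical value for a two-sided test at α = 0.02: z_{α/2} = 2.326.
Power = Φ(δ − 2.326) + Φ(−δ − 2.326) = Φ(0.270) + Φ(-4.923) = 0.6065 + 0.0000 = 0.6065.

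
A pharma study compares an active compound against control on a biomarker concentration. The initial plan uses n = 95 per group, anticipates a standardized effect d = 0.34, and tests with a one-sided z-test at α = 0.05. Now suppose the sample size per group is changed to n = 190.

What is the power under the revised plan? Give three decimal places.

Power ≈ 0.952

With n = 190 per group: δ = d·√(n/2) = 0.34 × √(190/2) = 3.3139. Critical value z_{0.05} = 1.645.
Revised power = P(Z > 1.645 − δ) = Φ(1.669) = 0.9524.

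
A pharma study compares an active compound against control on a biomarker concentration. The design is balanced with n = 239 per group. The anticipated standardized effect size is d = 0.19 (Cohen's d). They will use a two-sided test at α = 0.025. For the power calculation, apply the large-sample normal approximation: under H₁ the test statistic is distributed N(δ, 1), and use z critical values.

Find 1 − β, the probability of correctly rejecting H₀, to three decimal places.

Noncentrality parameter: δ = d·√(n/2) = 0.19 × √(239/2) = 2.0770
Critical value for a two-sided test at α = 0.025: z_{α/2} = 2.241.
Power = Φ(δ − 2.241) + Φ(−δ − 2.241) = Φ(-0.164) + Φ(-4.318) = 0.4347 + 0.0000 = 0.4347.

Power ≈ 0.435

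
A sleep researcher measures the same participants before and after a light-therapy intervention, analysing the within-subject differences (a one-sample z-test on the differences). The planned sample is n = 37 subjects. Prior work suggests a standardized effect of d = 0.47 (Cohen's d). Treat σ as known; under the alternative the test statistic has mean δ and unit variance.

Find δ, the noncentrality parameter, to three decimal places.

δ ≈ 2.859

δ = d·√n = 0.47 × √37 = 2.8589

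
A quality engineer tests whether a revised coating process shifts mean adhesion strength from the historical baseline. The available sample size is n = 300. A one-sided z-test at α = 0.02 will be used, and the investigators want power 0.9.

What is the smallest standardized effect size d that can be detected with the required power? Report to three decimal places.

Need Φ(δ − 2.054) = 0.9, so δ = 2.054 + 1.282 = 3.335.
δ = d·√n ⇒ d = δ/√n = 3.335/√300 = 0.1926.

d ≈ 0.193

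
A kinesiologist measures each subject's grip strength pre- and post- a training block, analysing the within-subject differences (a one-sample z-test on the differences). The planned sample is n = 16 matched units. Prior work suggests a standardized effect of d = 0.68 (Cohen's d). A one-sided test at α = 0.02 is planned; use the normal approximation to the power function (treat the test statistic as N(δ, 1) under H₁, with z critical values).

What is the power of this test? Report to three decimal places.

Power ≈ 0.747

Noncentrality parameter: δ = d·√n = 0.68 × √16 = 2.7200
Critical value for a one-sided test at α = 0.02: z_α = 2.054.
Power = Φ(δ − 2.054) = Φ(0.666) = 0.7474.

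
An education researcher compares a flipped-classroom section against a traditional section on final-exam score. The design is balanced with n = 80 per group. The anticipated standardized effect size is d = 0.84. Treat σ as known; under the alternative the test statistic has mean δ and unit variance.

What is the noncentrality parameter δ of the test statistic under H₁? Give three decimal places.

δ ≈ 5.313

δ = d·√(n/2) = 0.84 × √(80/2) = 5.3126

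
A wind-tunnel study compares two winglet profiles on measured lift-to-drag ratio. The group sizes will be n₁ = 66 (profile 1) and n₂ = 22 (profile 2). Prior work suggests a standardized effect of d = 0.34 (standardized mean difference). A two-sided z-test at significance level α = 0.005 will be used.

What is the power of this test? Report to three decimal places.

Noncentrality parameter: δ = d / √(1/n₁ + 1/n₂) = 0.34 / √(1/66 + 1/22) = 1.3811
Two-sided α = 0.005 → critical value z_{0.0025} = 2.807.
Power = Φ(δ − 2.807) + Φ(−δ − 2.807) = Φ(-1.426) + Φ(-4.188) = 0.0769 + 0.0000 = 0.0770.

Power ≈ 0.077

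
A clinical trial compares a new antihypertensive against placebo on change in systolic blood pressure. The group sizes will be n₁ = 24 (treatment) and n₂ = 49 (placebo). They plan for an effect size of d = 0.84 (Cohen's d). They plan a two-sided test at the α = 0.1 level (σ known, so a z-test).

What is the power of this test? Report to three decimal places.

Power ≈ 0.958

Noncentrality parameter: δ = d / √(1/n₁ + 1/n₂) = 0.84 / √(1/24 + 1/49) = 3.3715
Two-sided α = 0.1 → critical value z_{0.05} = 1.645.
Power = Φ(δ − 1.645) + Φ(−δ − 1.645) = Φ(1.727) + Φ(-5.016) = 0.9579 + 0.0000 = 0.9579.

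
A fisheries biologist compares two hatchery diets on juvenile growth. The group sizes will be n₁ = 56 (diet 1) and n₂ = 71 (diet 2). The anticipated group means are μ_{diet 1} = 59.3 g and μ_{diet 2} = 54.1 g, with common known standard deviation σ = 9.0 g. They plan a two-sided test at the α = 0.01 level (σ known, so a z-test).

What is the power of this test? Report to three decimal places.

Power ≈ 0.744

Standardized effect: d = |μ_{diet 1} − μ_{diet 2}| / σ = |59.3 − 54.1| / 9.0 = 0.5778
Noncentrality parameter: δ = d / √(1/n₁ + 1/n₂) = 0.5778 / √(1/56 + 1/71) = 3.2328
Two-sided α = 0.01 → critical value z_{0.005} = 2.576.
Power = Φ(δ − 2.576) + Φ(−δ − 2.576) = Φ(0.657) + Φ(-5.809) = 0.7444 + 0.0000 = 0.7444.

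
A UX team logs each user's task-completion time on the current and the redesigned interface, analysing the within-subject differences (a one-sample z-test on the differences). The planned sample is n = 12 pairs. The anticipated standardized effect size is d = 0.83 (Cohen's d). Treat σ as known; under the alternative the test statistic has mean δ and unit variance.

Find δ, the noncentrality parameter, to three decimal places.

δ ≈ 2.875

δ = d·√n = 0.83 × √12 = 2.8752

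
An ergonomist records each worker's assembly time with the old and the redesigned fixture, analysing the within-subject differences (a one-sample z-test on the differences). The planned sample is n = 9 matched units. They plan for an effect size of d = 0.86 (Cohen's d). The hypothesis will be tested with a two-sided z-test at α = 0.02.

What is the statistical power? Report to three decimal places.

Noncentrality parameter: λ = d·√n = 0.86 × √9 = 2.5800
Two-sided α = 0.02 → critical value z_{0.01} = 2.326.
Power = Φ(λ − 2.326) + Φ(−λ − 2.326) = Φ(0.254) + Φ(-4.906) = 0.6001 + 0.0000 = 0.6001.

Power ≈ 0.600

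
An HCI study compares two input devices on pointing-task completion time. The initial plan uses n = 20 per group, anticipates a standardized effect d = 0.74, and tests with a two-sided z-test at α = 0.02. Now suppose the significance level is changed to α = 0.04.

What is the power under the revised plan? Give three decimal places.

δ = d·√(n/2) = 0.74 × √(20/2) = 2.3401 (unchanged). New critical value: z_{0.02} = 2.054.
Revised power = Φ(δ − 2.054) + Φ(−δ − 2.054) = Φ(0.286) + Φ(-4.394) = 0.6127 + 0.0000 = 0.6127.

Power ≈ 0.613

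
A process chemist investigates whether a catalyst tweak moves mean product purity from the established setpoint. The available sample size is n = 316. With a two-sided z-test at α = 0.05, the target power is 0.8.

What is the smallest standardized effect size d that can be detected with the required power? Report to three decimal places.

Need Φ(δ − 1.960) = 0.8, so δ = 1.960 + 0.842 = 2.802.
(The second rejection-region term Φ(−δ − z_{α/2}) is negligible and dropped.)
δ = d·√n ⇒ d = δ/√n = 2.802/√316 = 0.1576.

d ≈ 0.158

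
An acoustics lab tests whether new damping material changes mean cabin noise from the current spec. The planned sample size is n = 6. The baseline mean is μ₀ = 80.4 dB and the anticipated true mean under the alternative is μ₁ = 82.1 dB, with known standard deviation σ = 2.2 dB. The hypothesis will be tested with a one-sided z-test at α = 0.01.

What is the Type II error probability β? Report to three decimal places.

β ≈ 0.668

Standardized effect: d = |μ₁ − μ₀| / σ = |82.1 − 80.4| / 2.2 = 0.7727
Noncentrality parameter: δ = d·√n = 0.7727 × √6 = 1.8928
One-sided α = 0.01 → critical value z_{0.01} = 2.326.
Power = Φ(δ − 2.326) = Φ(-0.434) = 0.3323.
Type II error: β = 1 − power = 1 − 0.3323 = 0.6677.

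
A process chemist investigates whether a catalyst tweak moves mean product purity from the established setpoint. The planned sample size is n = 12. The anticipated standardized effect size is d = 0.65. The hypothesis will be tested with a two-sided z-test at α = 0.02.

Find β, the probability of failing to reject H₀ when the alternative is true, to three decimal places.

Noncentrality parameter: λ = d·√n = 0.65 × √12 = 2.2517
Critical value for a two-sided test at α = 0.02: z_{α/2} = 2.326.
Power = Φ(λ − 2.326) + Φ(−λ − 2.326) = Φ(-0.075) + Φ(-4.578) = 0.4702 + 0.0000 = 0.4702.
Type II error: β = 1 − power = 1 − 0.4702 = 0.5298.

β ≈ 0.530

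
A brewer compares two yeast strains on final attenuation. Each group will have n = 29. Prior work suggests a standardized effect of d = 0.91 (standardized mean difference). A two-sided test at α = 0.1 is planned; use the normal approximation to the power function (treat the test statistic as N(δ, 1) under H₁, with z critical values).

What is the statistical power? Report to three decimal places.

Noncentrality parameter: δ = d·√(n/2) = 0.91 × √(29/2) = 3.4652
Two-sided α = 0.1 → critical value z_{0.05} = 1.645.
Power = Φ(δ − 1.645) + Φ(−δ − 1.645) = Φ(1.820) + Φ(-5.110) = 0.9656 + 0.0000 = 0.9656.

Power ≈ 0.966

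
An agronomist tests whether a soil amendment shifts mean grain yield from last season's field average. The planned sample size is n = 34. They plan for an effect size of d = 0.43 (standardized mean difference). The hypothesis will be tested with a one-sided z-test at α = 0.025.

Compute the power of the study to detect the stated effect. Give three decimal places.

Power ≈ 0.708

Noncentrality parameter: δ = d·√n = 0.43 × √34 = 2.5073
Critical value for a one-sided test at α = 0.025: z_α = 1.960.
Power = Φ(δ − 1.960) = Φ(0.547) = 0.7079.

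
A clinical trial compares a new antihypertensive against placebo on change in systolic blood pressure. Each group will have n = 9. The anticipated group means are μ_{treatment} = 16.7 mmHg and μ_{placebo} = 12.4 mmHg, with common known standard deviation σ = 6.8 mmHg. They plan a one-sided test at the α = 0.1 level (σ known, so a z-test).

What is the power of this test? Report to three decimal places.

Standardized effect: d = |μ_{treatment} − μ_{placebo}| / σ = |16.7 − 12.4| / 6.8 = 0.6324
Noncentrality parameter: δ = d·√(n/2) = 0.6324 × √(9/2) = 1.3414
Critical value for a one-sided test at α = 0.1: z_α = 1.282.
Power = Φ(δ − 1.282) = Φ(0.060) = 0.5239.

Power ≈ 0.524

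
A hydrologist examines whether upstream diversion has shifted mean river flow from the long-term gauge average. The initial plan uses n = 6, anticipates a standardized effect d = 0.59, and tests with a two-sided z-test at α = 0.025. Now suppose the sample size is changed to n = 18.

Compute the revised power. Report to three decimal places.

Power ≈ 0.603

With n = 18: δ = d·√n = 0.59 × √18 = 2.5032. Critical value z_{0.0125} = 2.241.
Revised power = Φ(δ − 2.241) + Φ(−δ − 2.241) = Φ(0.262) + Φ(-4.745) = 0.6032 + 0.0000 = 0.6032.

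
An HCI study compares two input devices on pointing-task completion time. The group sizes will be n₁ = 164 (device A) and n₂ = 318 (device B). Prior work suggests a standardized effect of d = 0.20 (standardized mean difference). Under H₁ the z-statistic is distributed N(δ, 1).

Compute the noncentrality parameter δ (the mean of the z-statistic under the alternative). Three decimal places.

δ ≈ 2.080

The noncentrality parameter scales effect size by the design's sample-size factor: δ = d / √(1/n₁ + 1/n₂) = 0.20 / √(1/164 + 1/318) = 2.0804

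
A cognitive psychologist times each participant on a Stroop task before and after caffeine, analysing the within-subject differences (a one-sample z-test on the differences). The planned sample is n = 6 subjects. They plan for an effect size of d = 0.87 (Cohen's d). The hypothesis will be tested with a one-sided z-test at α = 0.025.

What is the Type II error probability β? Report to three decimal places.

Noncentrality parameter: δ = d·√n = 0.87 × √6 = 2.1311
Critical value for a one-sided test at α = 0.025: z_α = 1.960.
Power = P(Z > 1.960 − δ) = Φ(0.171) = 0.5679.
Type II error: β = 1 − power = 1 − 0.5679 = 0.4321.

β ≈ 0.432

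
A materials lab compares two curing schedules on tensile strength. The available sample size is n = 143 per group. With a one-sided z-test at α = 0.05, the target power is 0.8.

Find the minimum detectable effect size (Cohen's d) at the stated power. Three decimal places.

Need Φ(δ − 1.645) = 0.8, so δ = 1.645 + 0.842 = 2.486.
δ = d·√(n/2) ⇒ d = δ/√(n/2) = 2.486/√(143/2) = 0.2941.

d ≈ 0.294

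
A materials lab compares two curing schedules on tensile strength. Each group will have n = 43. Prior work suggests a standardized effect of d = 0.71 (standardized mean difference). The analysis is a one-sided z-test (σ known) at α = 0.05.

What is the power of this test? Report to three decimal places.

Power ≈ 0.950

Noncentrality parameter: δ = d·√(n/2) = 0.71 × √(43/2) = 3.2921
One-sided α = 0.05 → critical value z_{0.05} = 1.645.
Power = Φ(δ − 1.645) = Φ(1.647) = 0.9502.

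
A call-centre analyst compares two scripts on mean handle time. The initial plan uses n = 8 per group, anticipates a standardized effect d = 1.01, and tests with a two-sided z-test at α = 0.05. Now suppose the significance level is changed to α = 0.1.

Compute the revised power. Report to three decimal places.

δ = d·√(n/2) = 1.01 × √(8/2) = 2.0200 (unchanged). New critical value: z_{0.05} = 1.645.
Revised power = Φ(δ − 1.645) + Φ(−δ − 1.645) = Φ(0.375) + Φ(-3.665) = 0.6462 + 0.0001 = 0.6463.

Power ≈ 0.646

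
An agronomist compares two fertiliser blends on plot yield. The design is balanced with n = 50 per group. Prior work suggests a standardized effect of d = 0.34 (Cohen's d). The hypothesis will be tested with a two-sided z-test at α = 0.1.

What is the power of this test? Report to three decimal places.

Power ≈ 0.522

Noncentrality parameter: δ = d·√(n/2) = 0.34 × √(50/2) = 1.7000
Two-sided α = 0.1 → critical value z_{0.05} = 1.645.
Power = Φ(δ − 1.645) + Φ(−δ − 1.645) = Φ(0.055) + Φ(-3.345) = 0.5220 + 0.0004 = 0.5224.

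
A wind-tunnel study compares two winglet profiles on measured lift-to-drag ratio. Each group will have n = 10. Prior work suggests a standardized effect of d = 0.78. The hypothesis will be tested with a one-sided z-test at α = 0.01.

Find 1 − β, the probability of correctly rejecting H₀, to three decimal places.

Power ≈ 0.280

Noncentrality parameter: δ = d·√(n/2) = 0.78 × √(10/2) = 1.7441
Critical value for a one-sided test at α = 0.01: z_α = 2.326.
Power = Φ(δ − 2.326) = Φ(-0.582) = 0.2802.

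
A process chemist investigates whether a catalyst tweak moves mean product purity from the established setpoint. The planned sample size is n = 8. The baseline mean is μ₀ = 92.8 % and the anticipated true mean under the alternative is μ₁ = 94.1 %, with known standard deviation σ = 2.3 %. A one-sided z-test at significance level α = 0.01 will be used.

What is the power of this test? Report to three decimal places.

Standardized effect: d = |μ₁ − μ₀| / σ = |94.1 − 92.8| / 2.3 = 0.5652
Noncentrality parameter: δ = d·√n = 0.5652 × √8 = 1.5987
One-sided α = 0.01 → critical value z_{0.01} = 2.326.
Power = Φ(δ − 2.326) = Φ(-0.728) = 0.2334.

Power ≈ 0.233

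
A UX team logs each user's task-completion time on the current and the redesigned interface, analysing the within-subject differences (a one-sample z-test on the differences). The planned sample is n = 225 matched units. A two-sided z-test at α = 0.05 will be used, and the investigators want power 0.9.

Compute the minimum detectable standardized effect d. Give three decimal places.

Required noncentrality: δ = z_{0.025} + z_{0.10} = 1.960 + 1.282 = 3.242.
(Lower-tail contribution to power is negligible for δ > 0.)
δ = d·√n ⇒ d = δ/√n = 3.242/√225 = 0.2161.

d ≈ 0.216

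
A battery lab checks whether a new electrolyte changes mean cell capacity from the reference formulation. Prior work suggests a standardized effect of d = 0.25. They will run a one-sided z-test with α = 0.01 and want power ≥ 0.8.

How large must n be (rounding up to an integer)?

n = 161

For power 0.8 need Φ(δ − z_{0.01}) = 0.8, so δ = z_{0.01} + z_{0.20} = 2.326 + 0.842 = 3.168.
δ = d·√n ⇒ n = (δ/d)² = (3.168 / 0.25)² = 160.58.
Rounding up, n = 161.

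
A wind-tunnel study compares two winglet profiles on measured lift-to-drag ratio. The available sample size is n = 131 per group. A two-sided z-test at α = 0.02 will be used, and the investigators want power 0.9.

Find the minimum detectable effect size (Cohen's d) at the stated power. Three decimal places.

Required noncentrality: δ = z_{0.01} + z_{0.10} = 2.326 + 1.282 = 3.608.
(The second rejection-region term Φ(−δ − z_{α/2}) is negligible and dropped.)
δ = d·√(n/2) ⇒ d = δ/√(n/2) = 3.608/√(131/2) = 0.4458.

d ≈ 0.446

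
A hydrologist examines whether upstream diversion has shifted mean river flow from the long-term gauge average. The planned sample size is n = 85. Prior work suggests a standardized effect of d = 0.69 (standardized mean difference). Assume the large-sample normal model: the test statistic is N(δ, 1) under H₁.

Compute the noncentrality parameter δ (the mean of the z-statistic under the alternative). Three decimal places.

δ = d·√n = 0.69 × √85 = 6.3615

δ ≈ 6.361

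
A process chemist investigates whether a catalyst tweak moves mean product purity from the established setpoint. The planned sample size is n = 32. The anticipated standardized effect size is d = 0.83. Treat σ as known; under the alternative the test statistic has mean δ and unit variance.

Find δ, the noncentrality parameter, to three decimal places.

The noncentrality parameter scales effect size by the design's sample-size factor: δ = d·√n = 0.83 × √32 = 4.6952

δ ≈ 4.695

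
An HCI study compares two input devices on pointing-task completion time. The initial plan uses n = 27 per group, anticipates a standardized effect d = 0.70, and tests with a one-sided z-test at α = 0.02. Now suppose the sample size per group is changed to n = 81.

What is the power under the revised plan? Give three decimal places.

Power ≈ 0.992

With n = 81 per group: δ = d·√(n/2) = 0.70 × √(81/2) = 4.4548. Critical value z_{0.02} = 2.054.
Revised power = Φ(δ − 2.054) = Φ(2.401) = 0.9918.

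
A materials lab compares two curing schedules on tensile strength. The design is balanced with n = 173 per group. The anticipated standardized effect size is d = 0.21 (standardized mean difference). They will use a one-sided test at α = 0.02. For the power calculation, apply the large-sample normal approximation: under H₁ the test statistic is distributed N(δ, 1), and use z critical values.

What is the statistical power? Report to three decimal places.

Power ≈ 0.460

Noncentrality parameter: δ = d·√(n/2) = 0.21 × √(173/2) = 1.9531
One-sided α = 0.02 → critical value z_{0.02} = 2.054.
Power = Φ(δ − 2.054) = Φ(-0.101) = 0.4599.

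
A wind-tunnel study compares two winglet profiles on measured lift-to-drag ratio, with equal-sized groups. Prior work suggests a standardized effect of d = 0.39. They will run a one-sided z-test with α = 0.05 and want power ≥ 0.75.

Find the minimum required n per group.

For power 0.75 need Φ(δ − z_{0.05}) = 0.75, so δ = z_{0.05} + z_{0.25} = 1.645 + 0.674 = 2.319.
δ = d·√(n/2) ⇒ n = 2(δ/d)² = 2 × (2.319 / 0.39)² = 70.73.
Rounding up, n = 71 per group.

n = 71 per group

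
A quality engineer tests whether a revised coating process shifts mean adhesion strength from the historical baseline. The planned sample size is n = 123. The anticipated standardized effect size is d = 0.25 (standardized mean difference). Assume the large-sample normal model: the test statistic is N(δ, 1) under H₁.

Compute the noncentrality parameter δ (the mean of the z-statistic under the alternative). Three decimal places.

The noncentrality parameter scales effect size by the design's sample-size factor: δ = d·√n = 0.25 × √123 = 2.7726

δ ≈ 2.773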